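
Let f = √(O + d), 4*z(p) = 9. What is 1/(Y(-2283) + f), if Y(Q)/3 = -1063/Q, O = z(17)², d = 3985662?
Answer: -12943088/36930917838929 + 2316484*√63770673/36930917838929 ≈ 0.00050055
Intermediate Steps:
z(p) = 9/4 (z(p) = (¼)*9 = 9/4)
O = 81/16 (O = (9/4)² = 81/16 ≈ 5.0625)
Y(Q) = -3189/Q (Y(Q) = 3*(-1063/Q) = -3189/Q)
f = √63770673/4 (f = √(81/16 + 3985662) = √(63770673/16) = √63770673/4 ≈ 1996.4)
1/(Y(-2283) + f) = 1/(-3189/(-2283) + √63770673/4) = 1/(-3189*(-1/2283) + √63770673/4) = 1/(1063/761 + √63770673/4)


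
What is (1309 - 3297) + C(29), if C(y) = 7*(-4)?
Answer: -2016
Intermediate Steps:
C(y) = -28
(1309 - 3297) + C(29) = (1309 - 3297) - 28 = -1988 - 28 = -2016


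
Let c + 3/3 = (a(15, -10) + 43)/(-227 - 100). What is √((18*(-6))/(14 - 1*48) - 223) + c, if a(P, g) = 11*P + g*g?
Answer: -635/327 + I*√63529/17 ≈ -1.9419 + 14.826*I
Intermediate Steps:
a(P, g) = g² + 11*P (a(P, g) = 11*P + g² = g² + 11*P)
c = -635/327 (c = -1 + (((-10)² + 11*15) + 43)/(-227 - 100) = -1 + ((100 + 165) + 43)/(-327) = -1 + (265 + 43)*(-1/327) = -1 + 308*(-1/327) = -1 - 308/327 = -635/327 ≈ -1.9419)
√((18*(-6))/(14 - 1*48) - 223) + c = √((18*(-6))/(14 - 1*48) - 223) - 635/327 = √(-108/(14 - 48) - 223) - 635/327 = √(-108/(-34) - 223) - 635/327 = √(-108*(-1/34) - 223) - 635/327 = √(54/17 - 223) - 635/327 = √(-3737/17) - 635/327 = I*√63529/17 - 635/327 = -635/327 + I*√63529/17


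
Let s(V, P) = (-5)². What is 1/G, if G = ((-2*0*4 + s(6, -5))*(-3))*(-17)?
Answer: 1/1275 ≈ 0.00078431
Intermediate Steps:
s(V, P) = 25
G = 1275 (G = ((-2*0*4 + 25)*(-3))*(-17) = ((0*4 + 25)*(-3))*(-17) = ((0 + 25)*(-3))*(-17) = (25*(-3))*(-17) = -75*(-17) = 1275)
1/G = 1/1275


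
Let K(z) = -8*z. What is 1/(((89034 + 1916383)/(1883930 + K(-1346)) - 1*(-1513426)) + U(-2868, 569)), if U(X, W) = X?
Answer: 1894698/2862053226901 ≈ 6.6201e-7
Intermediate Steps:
1/(((89034 + 1916383)/(1883930 + K(-1346)) - 1*(-1513426)) + U(-2868, 569)) = 1/(((89034 + 1916383)/(1883930 - 8*(-1346)) - 1*(-1513426)) - 2868) = 1/((2005417/(1883930 + 10768) + 1513426) - 2868) = 1/((2005417/1894698 + 1513426) - 2868) = 1/(2867487220765/1894698 - 2868) = 1/(2862053226901/1894698) = 1894698/2862053226901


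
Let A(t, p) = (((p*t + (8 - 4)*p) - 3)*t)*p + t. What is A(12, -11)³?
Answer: 13211204544000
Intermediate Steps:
A(t, p) = t + p*t*(-3 + 4*p + p*t) (A(t, p) = (((p*t + 4*p) - 3)*t)*p + t = (((4*p + p*t) - 3)*t)*p + t = ((-3 + 4*p + p*t)*t)*p + t = (t*(-3 + 4*p + p*t))*p + t = p*t*(-3 + 4*p + p*t) + t = t + p*t*(-3 + 4*p + p*t))
A(12, -11)³ = (12*(1 - 3*(-11) + 4*(-11)² + 12*(-11)²))³ = (12*(1 + 33 + 4*121 + 12*121))³ = (12*(1 + 33 + 484 + 1452))³ = (12*1970)³ = 23640³ = 13211204544000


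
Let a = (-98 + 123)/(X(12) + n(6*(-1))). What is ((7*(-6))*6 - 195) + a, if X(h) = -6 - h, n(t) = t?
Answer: -10753/24 ≈ -448.04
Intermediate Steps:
a = -25/24 (a = (-98 + 123)/((-6 - 1*12) + 6*(-1)) = 25/((-6 - 12) - 6) = 25/(-18 - 6) = 25/(-24) = 25*(-1/24) = -25/24 ≈ -1.0417)
((7*(-6))*6 - 195) + a = ((7*(-6))*6 - 195) - 25/24 = (-42*6 - 195) - 25/24 = (-252 - 195) - 25/24 = -447 - 25/24 = -10753/24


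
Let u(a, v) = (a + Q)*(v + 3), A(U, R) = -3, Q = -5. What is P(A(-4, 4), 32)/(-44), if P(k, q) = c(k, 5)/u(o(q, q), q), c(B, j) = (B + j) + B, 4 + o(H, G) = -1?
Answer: -1/15400 ≈ -6.4935e-5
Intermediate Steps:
o(H, G) = -5 (o(H, G) = -4 - 1 = -5)
c(B, j) = j + 2*B
u(a, v) = (-5 + a)*(3 + v) (u(a, v) = (a - 5)*(v + 3) = (-5 + a)*(3 + v))
P(k, q) = (5 + 2*k)/(-30 - 10*q) (P(k, q) = (5 + 2*k)/(-15 - 5*q + 3*(-5) - 5*q) = (5 + 2*k)/(-15 - 5*q - 15 - 5*q) = (5 + 2*k)/(-30 - 10*q))
P(A(-4, 4), 32)/(-44) = ((-5 - 2*(-3))/(10*(3 + 32)))/(-44) = ((⅒)*(-5 + 6)/35)*(-1/44) = ((⅒)*(1/35)*1)*(-1/44) = (1/350)*(-1/44) = -1/15400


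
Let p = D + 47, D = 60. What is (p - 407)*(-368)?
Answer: 110400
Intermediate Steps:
p = 107 (p = 60 + 47 = 107)
(p - 407)*(-368) = (107 - 407)*(-368) = -300*(-368) = 110400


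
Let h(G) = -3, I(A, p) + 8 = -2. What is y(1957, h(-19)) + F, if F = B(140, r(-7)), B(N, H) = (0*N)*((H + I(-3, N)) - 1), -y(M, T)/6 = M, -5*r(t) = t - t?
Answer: -11742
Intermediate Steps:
I(A, p) = -10 (I(A, p) = -8 - 2 = -10)
r(t) = 0 (r(t) = -(t - t)/5 = -1/5*0 = 0)
y(M, T) = -6*M
B(N, H) = 0 (B(N, H) = (0*N)*((H - 10) - 1) = 0*((-10 + H) - 1) = 0*(-11 + H) = 0)
F = 0
y(1957, h(-19)) + F = -6*1957 + 0 = -11742 + 0 = -11742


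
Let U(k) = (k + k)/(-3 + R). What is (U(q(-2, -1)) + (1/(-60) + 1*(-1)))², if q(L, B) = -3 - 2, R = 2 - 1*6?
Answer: 29929/176400 ≈ 0.16967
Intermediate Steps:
R = -4 (R = 2 - 6 = -4)
q(L, B) = -5
U(k) = -2*k/7 (U(k) = (k + k)/(-3 - 4) = (2*k)/(-7) = (2*k)*(-⅐) = -2*k/7)
(U(q(-2, -1)) + (1/(-60) + 1*(-1)))² = (-2/7*(-5) + (1/(-60) + 1*(-1)))² = (10/7 + (-1/60 - 1))² = (10/7 - 61/60)² = (173/420)² = 29929/176400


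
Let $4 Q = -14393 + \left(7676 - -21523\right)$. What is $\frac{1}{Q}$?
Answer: $\frac{2}{7403} \approx 0.00027016$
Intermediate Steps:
$Q = \frac{7403}{2}$ ($Q = \frac{-14393 + \left(7676 - -21523\right)}{4} = \frac{-14393 + \left(7676 + 21523\right)}{4} = \frac{-14393 + 29199}{4} = \frac{1}{4} \cdot 14806 = \frac{7403}{2} \approx 3701.5$)
$\frac{1}{Q} = \frac{1}{\frac{7403}{2}} = \frac{2}{7403}$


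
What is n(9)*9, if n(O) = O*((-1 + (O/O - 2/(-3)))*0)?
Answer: 0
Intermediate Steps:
n(O) = 0 (n(O) = O*((-1 + (1 - 2*(-1/3)))*0) = O*((-1 + (1 + 2/3))*0) = O*((-1 + 5/3)*0) = O*((2/3)*0) = O*0 = 0)
n(9)*9 = 0*9 = 0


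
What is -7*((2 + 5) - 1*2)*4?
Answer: -140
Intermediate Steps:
-7*((2 + 5) - 1*2)*4 = -7*(7 - 2)*4 = -7*5*4 = -35*4 = -140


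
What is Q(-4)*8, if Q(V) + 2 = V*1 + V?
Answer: -80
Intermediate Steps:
Q(V) = -2 + 2*V (Q(V) = -2 + (V*1 + V) = -2 + (V + V) = -2 + 2*V)
Q(-4)*8 = (-2 + 2*(-4))*8 = (-2 - 8)*8 = -10*8 = -80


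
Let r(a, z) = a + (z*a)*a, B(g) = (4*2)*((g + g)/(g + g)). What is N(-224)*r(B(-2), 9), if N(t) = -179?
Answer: -104536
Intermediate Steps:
B(g) = 8 (B(g) = 8*((2*g)/((2*g))) = 8*((2*g)*(1/(2*g))) = 8*1 = 8)
r(a, z) = a + z*a**2 (r(a, z) = a + (a*z)*a = a + z*a**2)
N(-224)*r(B(-2), 9) = -1432*(1 + 8*9) = -1432*(1 + 72) = -1432*73 = -179*584 = -104536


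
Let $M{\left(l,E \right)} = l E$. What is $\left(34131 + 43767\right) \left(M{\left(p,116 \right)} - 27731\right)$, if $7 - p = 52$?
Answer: $-2566816998$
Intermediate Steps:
$p = -45$ ($p = 7 - 52 = -45$)
$M{\left(l,E \right)} = E l$
$\left(34131 + 43767\right) \left(M{\left(p,116 \right)} - 27731\right) = \left(34131 + 43767\right) \left(116 \left(-45\right) - 27731\right) = 77898 \left(-5220 - 27731\right) = 77898 \left(-32951\right) = -2566816998$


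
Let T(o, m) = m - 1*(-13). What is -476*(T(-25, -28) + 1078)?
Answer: -505988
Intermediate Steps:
T(o, m) = 13 + m (T(o, m) = m + 13 = 13 + m)
-476*(T(-25, -28) + 1078) = -476*((13 - 28) + 1078) = -476*(-15 + 1078) = -476*1063 = -505988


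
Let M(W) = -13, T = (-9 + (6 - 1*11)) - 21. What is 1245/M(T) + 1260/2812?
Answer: -871140/9139 ≈ -95.321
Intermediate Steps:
T = -35 (T = (-9 + (6 - 11)) - 21 = (-9 - 5) - 21 = -14 - 21 = -35)
1245/M(T) + 1260/2812 = 1245/(-13) + 1260/2812 = 1245*(-1/13) + 1260*(1/2812) = -1245/13 + 315/703 = -871140/9139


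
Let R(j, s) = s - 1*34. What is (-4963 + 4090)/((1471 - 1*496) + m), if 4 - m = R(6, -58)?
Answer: -97/119 ≈ -0.81513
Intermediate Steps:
R(j, s) = -34 + s (R(j, s) = s - 34 = -34 + s)
m = 96 (m = 4 - (-34 - 58) = 4 - 1*(-92) = 4 + 92 = 96)
(-4963 + 4090)/((1471 - 1*496) + m) = (-4963 + 4090)/((1471 - 1*496) + 96) = -873/((1471 - 496) + 96) = -873/(975 + 96) = -873/1071 = -873*1/1071 = -97/119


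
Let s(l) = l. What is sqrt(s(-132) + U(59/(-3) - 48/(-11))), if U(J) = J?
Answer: I*sqrt(160413)/33 ≈ 12.137*I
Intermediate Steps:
sqrt(s(-132) + U(59/(-3) - 48/(-11))) = sqrt(-132 + (59/(-3) - 48/(-11))) = sqrt(-132 + (59*(-1/3) - 48*(-1/11))) = sqrt(-132 + (-59/3 + 48/11)) = sqrt(-132 - 505/33) = sqrt(-4861/33) = I*sqrt(160413)/33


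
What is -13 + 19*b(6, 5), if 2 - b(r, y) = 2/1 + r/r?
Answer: -32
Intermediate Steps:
b(r, y) = -1 (b(r, y) = 2 - (2/1 + r/r) = 2 - (2*1 + 1) = 2 - (2 + 1) = 2 - 1*3 = 2 - 3 = -1)
-13 + 19*b(6, 5) = -13 + 19*(-1) = -13 - 19 = -32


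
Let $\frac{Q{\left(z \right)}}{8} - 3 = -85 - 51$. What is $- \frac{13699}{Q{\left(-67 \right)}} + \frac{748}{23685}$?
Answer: $\frac{2445539}{189480} \approx 12.907$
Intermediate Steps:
$Q{\left(z \right)} = -1064$ ($Q{\left(z \right)} = 24 + 8 \left(-85 - 51\right) = 24 + 8 \left(-136\right) = 24 - 1088 = -1064$)
$- \frac{13699}{Q{\left(-67 \right)}} + \frac{748}{23685} = - \frac{13699}{-1064} + \frac{748}{23685} = \left(-13699\right) \left(- \frac{1}{1064}\right) + 748 \cdot \frac{1}{23685} = \frac{103}{8} + \frac{748}{23685} = \frac{2445539}{189480}$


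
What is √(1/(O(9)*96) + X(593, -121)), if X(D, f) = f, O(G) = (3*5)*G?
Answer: I*√15681590/360 ≈ 11.0*I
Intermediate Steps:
O(G) = 15*G
√(1/(O(9)*96) + X(593, -121)) = √(1/((15*9)*96) - 121) = √(1/(135*96) - 121) = √(1/12960 - 121) = √(-1568159/12960) = I*√15681590/360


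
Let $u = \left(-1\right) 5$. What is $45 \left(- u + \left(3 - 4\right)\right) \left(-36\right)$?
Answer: $-6480$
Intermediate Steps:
$u = -5$
$45 \left(- u + \left(3 - 4\right)\right) \left(-36\right) = 45 \left(\left(-1\right) \left(-5\right) + \left(3 - 4\right)\right) \left(-36\right) = 45 \left(5 - 1\right) \left(-36\right) = 45 \cdot 4 \left(-36\right) = 180 \left(-36\right) = -6480$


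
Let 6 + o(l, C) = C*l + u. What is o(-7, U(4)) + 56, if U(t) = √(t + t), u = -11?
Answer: 39 - 14*√2 ≈ 19.201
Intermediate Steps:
U(t) = √2*√t (U(t) = √(2*t) = √2*√t)
o(l, C) = -17 + C*l (o(l, C) = -6 + (C*l - 11) = -6 + (-11 + C*l) = -17 + C*l)
o(-7, U(4)) + 56 = (-17 + (√2*√4)*(-7)) + 56 = (-17 + (√2*2)*(-7)) + 56 = (-17 + (2*√2)*(-7)) + 56 = (-17 - 14*√2) + 56 = 39 - 14*√2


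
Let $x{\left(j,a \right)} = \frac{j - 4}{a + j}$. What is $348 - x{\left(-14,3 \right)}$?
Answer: $\frac{3810}{11} \approx 346.36$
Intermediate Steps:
$x{\left(j,a \right)} = \frac{-4 + j}{a + j}$
$348 - x{\left(-14,3 \right)} = 348 - \frac{-4 - 14}{3 - 14} = 348 - \frac{1}{-11} \left(-18\right) = 348 - \left(- \frac{1}{11}\right) \left(-18\right) = 348 - \frac{18}{11} = \frac{3810}{11}$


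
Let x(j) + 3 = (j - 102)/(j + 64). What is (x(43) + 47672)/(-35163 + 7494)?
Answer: -5100524/2960583 ≈ -1.7228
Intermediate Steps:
x(j) = -3 + (-102 + j)/(64 + j) (x(j) = -3 + (j - 102)/(j + 64) = -3 + (-102 + j)/(64 + j))
(x(43) + 47672)/(-35163 + 7494) = (2*(-147 - 1*43)/(64 + 43) + 47672)/(-35163 + 7494) = (2*(-147 - 43)/107 + 47672)/(-27669) = (2*(1/107)*(-190) + 47672)*(-1/27669) = (-380/107 + 47672)*(-1/27669) = (5100524/107)*(-1/27669) = -5100524/2960583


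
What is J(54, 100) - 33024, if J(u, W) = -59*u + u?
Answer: -36156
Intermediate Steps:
J(u, W) = -58*u
J(54, 100) - 33024 = -58*54 - 33024 = -3132 - 33024 = -36156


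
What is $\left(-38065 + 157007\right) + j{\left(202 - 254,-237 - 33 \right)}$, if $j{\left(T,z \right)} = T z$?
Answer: $132982$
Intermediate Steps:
$\left(-38065 + 157007\right) + j{\left(202 - 254,-237 - 33 \right)} = \left(-38065 + 157007\right) + \left(202 - 254\right) \left(-237 - 33\right) = 118942 - -14040 = 118942 + 14040 = 132982$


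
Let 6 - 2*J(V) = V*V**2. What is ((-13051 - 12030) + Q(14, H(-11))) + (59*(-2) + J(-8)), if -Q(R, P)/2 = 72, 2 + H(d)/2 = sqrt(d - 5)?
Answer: -25084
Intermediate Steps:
H(d) = -4 + 2*sqrt(-5 + d) (H(d) = -4 + 2*sqrt(d - 5) = -4 + 2*sqrt(-5 + d))
Q(R, P) = -144 (Q(R, P) = -2*72 = -144)
J(V) = 3 - V**3/2 (J(V) = 3 - V*V**2/2 = 3 - V**3/2)
((-13051 - 12030) + Q(14, H(-11))) + (59*(-2) + J(-8)) = ((-13051 - 12030) - 144) + (59*(-2) + (3 - 1/2*(-8)**3)) = (-25081 - 144) + (-118 + (3 - 1/2*(-512))) = -25225 + (-118 + (3 + 256)) = -25225 + (-118 + 259) = -25225 + 141 = -25084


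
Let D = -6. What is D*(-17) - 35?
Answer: 67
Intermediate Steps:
D*(-17) - 35 = -6*(-17) - 35 = 102 - 35 = 67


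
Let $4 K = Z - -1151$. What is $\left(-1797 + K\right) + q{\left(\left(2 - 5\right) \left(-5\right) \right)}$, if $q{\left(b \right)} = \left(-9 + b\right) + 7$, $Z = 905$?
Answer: $-1270$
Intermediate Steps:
$q{\left(b \right)} = -2 + b$
$K = 514$ ($K = \frac{905 - -1151}{4} = \frac{905 + 1151}{4} = \frac{1}{4} \cdot 2056 = 514$)
$\left(-1797 + K\right) + q{\left(\left(2 - 5\right) \left(-5\right) \right)} = \left(-1797 + 514\right) - \left(2 - \left(2 - 5\right) \left(-5\right)\right) = -1283 - -13 = -1283 + \left(-2 + 15\right) = -1283 + 13 = -1270$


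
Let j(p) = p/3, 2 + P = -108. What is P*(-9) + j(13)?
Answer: 2983/3 ≈ 994.33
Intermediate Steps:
P = -110 (P = -2 - 108 = -110)
j(p) = p/3 (j(p) = p*(1/3) = p/3)
P*(-9) + j(13) = -110*(-9) + (1/3)*13 = 990 + 13/3 = 2983/3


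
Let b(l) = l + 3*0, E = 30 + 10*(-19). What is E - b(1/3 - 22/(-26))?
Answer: -6286/39 ≈ -161.18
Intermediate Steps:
E = -160 (E = 30 - 190 = -160)
b(l) = l (b(l) = l + 0 = l)
E - b(1/3 - 22/(-26)) = -160 - (1/3 - 22/(-26)) = -160 - (1*(⅓) - 22*(-1/26)) = -160 - (⅓ + 11/13) = -160 - 1*46/39 = -160 - 46/39 = -6286/39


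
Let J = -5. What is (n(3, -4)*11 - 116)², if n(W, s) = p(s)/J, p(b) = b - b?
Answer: 13456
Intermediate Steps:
p(b) = 0
n(W, s) = 0 (n(W, s) = 0/(-5) = 0*(-⅕) = 0)
(n(3, -4)*11 - 116)² = (0*11 - 116)² = (0 - 116)² = (-116)² = 13456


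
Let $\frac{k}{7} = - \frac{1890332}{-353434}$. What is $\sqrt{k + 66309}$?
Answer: $\frac{\sqrt{2071926191683655}}{176717} \approx 257.58$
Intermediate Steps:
$k = \frac{6616162}{176717}$ ($k = 7 \left(- \frac{1890332}{-353434}\right) = 7 \left(\left(-1890332\right) \left(- \frac{1}{353434}\right)\right) = 7 \cdot \frac{945166}{176717} = \frac{6616162}{176717} \approx 37.439$)
$\sqrt{k + 66309} = \sqrt{\frac{6616162}{176717} + 66309} = \sqrt{\frac{11724543715}{176717}} = \frac{\sqrt{2071926191683655}}{176717}$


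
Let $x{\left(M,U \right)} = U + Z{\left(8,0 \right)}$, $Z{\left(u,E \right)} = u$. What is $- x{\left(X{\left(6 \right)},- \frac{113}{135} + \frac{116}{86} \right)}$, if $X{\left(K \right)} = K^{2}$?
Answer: $- \frac{49411}{5805} \approx -8.5118$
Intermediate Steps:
$x{\left(M,U \right)} = 8 + U$ ($x{\left(M,U \right)} = U + 8 = 8 + U$)
$- x{\left(X{\left(6 \right)},- \frac{113}{135} + \frac{116}{86} \right)} = - (8 + \left(- \frac{113}{135} + \frac{116}{86}\right)) = - (8 + \left(\left(-113\right) \frac{1}{135} + 116 \cdot \frac{1}{86}\right)) = - (8 + \left(- \frac{113}{135} + \frac{58}{43}\right)) = - (8 + \frac{2971}{5805}) = \left(-1\right) \frac{49411}{5805} = - \frac{49411}{5805}$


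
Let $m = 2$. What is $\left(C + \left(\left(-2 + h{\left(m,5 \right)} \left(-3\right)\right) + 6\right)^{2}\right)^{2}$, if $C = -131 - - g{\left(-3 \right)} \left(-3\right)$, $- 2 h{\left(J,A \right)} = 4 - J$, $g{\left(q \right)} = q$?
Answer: $5329$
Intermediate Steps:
$h{\left(J,A \right)} = -2 + \frac{J}{2}$ ($h{\left(J,A \right)} = - \frac{4 - J}{2} = -2 + \frac{J}{2}$)
$C = -122$ ($C = -131 - \left(-1\right) \left(-3\right) \left(-3\right) = -131 - 3 \left(-3\right) = -131 - -9 = -131 + 9 = -122$)
$\left(C + \left(\left(-2 + h{\left(m,5 \right)} \left(-3\right)\right) + 6\right)^{2}\right)^{2} = \left(-122 + \left(\left(-2 + \left(-2 + \frac{1}{2} \cdot 2\right) \left(-3\right)\right) + 6\right)^{2}\right)^{2} = \left(-122 + \left(\left(-2 + \left(-2 + 1\right) \left(-3\right)\right) + 6\right)^{2}\right)^{2} = \left(-122 + \left(\left(-2 - -3\right) + 6\right)^{2}\right)^{2} = \left(-122 + \left(\left(-2 + 3\right) + 6\right)^{2}\right)^{2} = \left(-122 + \left(1 + 6\right)^{2}\right)^{2} = \left(-122 + 7^{2}\right)^{2} = \left(-122 + 49\right)^{2} = \left(-73\right)^{2} = 5329$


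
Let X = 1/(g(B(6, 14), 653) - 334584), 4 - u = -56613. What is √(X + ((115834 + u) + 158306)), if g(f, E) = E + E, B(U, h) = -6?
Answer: √36738577531926710/333278 ≈ 575.12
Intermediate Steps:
u = 56617 (u = 4 - 1*(-56613) = 4 + 56613 = 56617)
g(f, E) = 2*E
X = -1/333278 (X = 1/(2*653 - 334584) = 1/(1306 - 334584) = 1/(-333278) = -1/333278 ≈ -3.0005e-6)
√(X + ((115834 + u) + 158306)) = √(-1/333278 + ((115834 + 56617) + 158306)) = √(-1/333278 + (172451 + 158306)) = √(-1/333278 + 330757) = √(110234031445/333278) = √36738577531926710/333278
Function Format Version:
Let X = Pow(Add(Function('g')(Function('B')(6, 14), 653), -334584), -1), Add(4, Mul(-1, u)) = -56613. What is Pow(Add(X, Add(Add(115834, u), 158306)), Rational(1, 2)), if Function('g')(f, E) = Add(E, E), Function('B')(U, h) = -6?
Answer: Mul(Rational(1, 333278), Pow(36738577531926710, Rational(1, 2))) ≈ 575.12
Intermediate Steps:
u = 56617 (u = Add(4, Mul(-1, -56613)) = Add(4, 56613) = 56617)
Function('g')(f, E) = Mul(2, E)
X = Rational(-1, 333278) (X = Pow(Add(Mul(2, 653), -334584), -1) = Pow(Add(1306, -334584), -1) = Pow(-333278, -1) = Rational(-1, 333278) ≈ -3.0005e-6)
Pow(Add(X, Add(Add(115834, u), 158306)), Rational(1, 2)) = Pow(Add(Rational(-1, 333278), Add(Add(115834, 56617), 158306)), Rational(1, 2)) = Pow(Add(Rational(-1, 333278), Add(172451, 158306)), Rational(1, 2)) = Pow(Add(Rational(-1, 333278), 330757), Rational(1, 2)) = Pow(Rational(110234031445, 333278), Rational(1, 2)) = Mul(Rational(1, 333278), Pow(36738577531926710, Rational(1, 2)))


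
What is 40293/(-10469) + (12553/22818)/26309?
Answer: -24188512459909/6284737119378 ≈ -3.8488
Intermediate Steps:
40293/(-10469) + (12553/22818)/26309 = 40293*(-1/10469) + (12553*(1/22818))*(1/26309) = -40293/10469 + (12553/22818)*(1/26309) = -40293/10469 + 12553/600318762 = -24188512459909/6284737119378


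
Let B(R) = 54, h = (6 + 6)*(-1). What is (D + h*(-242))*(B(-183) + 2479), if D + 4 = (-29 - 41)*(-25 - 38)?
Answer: 18516230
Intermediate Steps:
h = -12 (h = 12*(-1) = -12)
D = 4406 (D = -4 + (-29 - 41)*(-25 - 38) = -4 - 70*(-63) = -4 + 4410 = 4406)
(D + h*(-242))*(B(-183) + 2479) = (4406 - 12*(-242))*(54 + 2479) = (4406 + 2904)*2533 = 7310*2533 = 18516230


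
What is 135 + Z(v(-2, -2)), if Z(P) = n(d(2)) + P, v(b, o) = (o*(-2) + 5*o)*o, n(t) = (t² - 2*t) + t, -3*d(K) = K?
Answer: 1333/9 ≈ 148.11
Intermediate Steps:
d(K) = -K/3
n(t) = t² - t
v(b, o) = 3*o² (v(b, o) = (-2*o + 5*o)*o = (3*o)*o = 3*o²)
Z(P) = 10/9 + P (Z(P) = (-⅓*2)*(-1 - ⅓*2) + P = -2*(-1 - ⅔)/3 + P = -⅔*(-5/3) + P = 10/9 + P)
135 + Z(v(-2, -2)) = 135 + (10/9 + 3*(-2)²) = 135 + (10/9 + 3*4) = 135 + (10/9 + 12) = 135 + 118/9 = 1333/9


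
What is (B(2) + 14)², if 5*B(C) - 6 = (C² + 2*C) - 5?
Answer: 6241/25 ≈ 249.64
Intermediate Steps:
B(C) = ⅕ + C²/5 + 2*C/5 (B(C) = 6/5 + ((C² + 2*C) - 5)/5 = 6/5 + (-5 + C² + 2*C)/5 = 6/5 + (-1 + C²/5 + 2*C/5) = ⅕ + C²/5 + 2*C/5)
(B(2) + 14)² = ((⅕ + (⅕)*2² + (⅖)*2) + 14)² = ((⅕ + (⅕)*4 + ⅘) + 14)² = ((⅕ + ⅘ + ⅘) + 14)² = (9/5 + 14)² = (79/5)² = 6241/25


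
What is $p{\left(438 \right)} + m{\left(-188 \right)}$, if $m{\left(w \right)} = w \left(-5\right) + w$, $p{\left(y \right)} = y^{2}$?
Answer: $192596$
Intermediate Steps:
$m{\left(w \right)} = - 4 w$ ($m{\left(w \right)} = - 5 w + w = - 4 w$)
$p{\left(438 \right)} + m{\left(-188 \right)} = 438^{2} - -752 = 191844 + 752 = 192596$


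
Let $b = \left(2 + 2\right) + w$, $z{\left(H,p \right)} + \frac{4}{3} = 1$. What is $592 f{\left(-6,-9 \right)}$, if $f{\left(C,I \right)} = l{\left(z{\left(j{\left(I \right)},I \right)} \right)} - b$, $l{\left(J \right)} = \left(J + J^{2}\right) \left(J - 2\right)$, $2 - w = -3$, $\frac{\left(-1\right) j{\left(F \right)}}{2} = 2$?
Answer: $- \frac{135568}{27} \approx -5021.0$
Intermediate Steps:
$j{\left(F \right)} = -4$ ($j{\left(F \right)} = \left(-2\right) 2 = -4$)
$w = 5$ ($w = 2 - -3 = 2 + 3 = 5$)
$z{\left(H,p \right)} = - \frac{1}{3}$ ($z{\left(H,p \right)} = - \frac{4}{3} + 1 = - \frac{1}{3}$)
$l{\left(J \right)} = \left(-2 + J\right) \left(J + J^{2}\right)$ ($l{\left(J \right)} = \left(J + J^{2}\right) \left(-2 + J\right) = \left(-2 + J\right) \left(J + J^{2}\right)$)
$b = 9$ ($b = \left(2 + 2\right) + 5 = 4 + 5 = 9$)
$f{\left(C,I \right)} = - \frac{229}{27}$ ($f{\left(C,I \right)} = - \frac{-2 + \left(- \frac{1}{3}\right)^{2} - - \frac{1}{3}}{3} - 9 = - \frac{-2 + \frac{1}{9} + \frac{1}{3}}{3} - 9 = \left(- \frac{1}{3}\right) \left(- \frac{14}{9}\right) - 9 = \frac{14}{27} - 9 = - \frac{229}{27}$)
$592 f{\left(-6,-9 \right)} = 592 \left(- \frac{229}{27}\right) = - \frac{135568}{27}$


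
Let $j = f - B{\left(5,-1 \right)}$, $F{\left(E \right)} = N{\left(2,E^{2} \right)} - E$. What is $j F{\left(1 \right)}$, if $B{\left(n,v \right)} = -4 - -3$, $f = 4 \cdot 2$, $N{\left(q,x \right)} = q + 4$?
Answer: $45$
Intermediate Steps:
$N{\left(q,x \right)} = 4 + q$
$F{\left(E \right)} = 6 - E$ ($F{\left(E \right)} = \left(4 + 2\right) - E = 6 - E$)
$f = 8$
$B{\left(n,v \right)} = -1$ ($B{\left(n,v \right)} = -4 + 3 = -1$)
$j = 9$ ($j = 8 - -1 = 8 + 1 = 9$)
$j F{\left(1 \right)} = 9 \left(6 - 1\right) = 9 \cdot 5 = 45$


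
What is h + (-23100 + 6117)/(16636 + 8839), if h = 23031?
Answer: 586697742/25475 ≈ 23030.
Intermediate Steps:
h + (-23100 + 6117)/(16636 + 8839) = 23031 + (-23100 + 6117)/(16636 + 8839) = 23031 - 16983/25475 = 586697742/25475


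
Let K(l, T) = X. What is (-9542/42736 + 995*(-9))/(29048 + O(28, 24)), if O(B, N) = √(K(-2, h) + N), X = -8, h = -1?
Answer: -191355211/620783136 ≈ -0.30825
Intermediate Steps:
K(l, T) = -8
O(B, N) = √(-8 + N)
(-9542/42736 + 995*(-9))/(29048 + O(28, 24)) = (-9542/42736 + 995*(-9))/(29048 + √(-8 + 24)) = (-9542*1/42736 - 8955)/(29048 + √16) = (-4771/21368 - 8955)/(29048 + 4) = -191355211/21368/29052 = -191355211/21368*1/29052 = -191355211/620783136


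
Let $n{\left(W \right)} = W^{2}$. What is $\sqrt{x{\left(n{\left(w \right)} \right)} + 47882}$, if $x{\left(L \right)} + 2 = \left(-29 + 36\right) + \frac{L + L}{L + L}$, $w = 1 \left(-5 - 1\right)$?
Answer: $4 \sqrt{2993} \approx 218.83$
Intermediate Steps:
$w = -6$ ($w = 1 \left(-6\right) = -6$)
$x{\left(L \right)} = 6$ ($x{\left(L \right)} = -2 + \left(\left(-29 + 36\right) + \frac{L + L}{L + L}\right) = -2 + \left(7 + \frac{2 L}{2 L}\right) = -2 + \left(7 + 2 L \frac{1}{2 L}\right) = -2 + \left(7 + 1\right) = -2 + 8 = 6$)
$\sqrt{x{\left(n{\left(w \right)} \right)} + 47882} = \sqrt{6 + 47882} = \sqrt{47888} = 4 \sqrt{2993}$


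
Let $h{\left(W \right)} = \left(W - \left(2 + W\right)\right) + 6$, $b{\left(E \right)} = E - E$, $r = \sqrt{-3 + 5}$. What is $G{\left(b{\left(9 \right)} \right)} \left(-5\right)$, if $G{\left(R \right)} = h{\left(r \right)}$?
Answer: $-20$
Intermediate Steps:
$r = \sqrt{2} \approx 1.4142$
$b{\left(E \right)} = 0$
$h{\left(W \right)} = 4$ ($h{\left(W \right)} = -2 + 6 = 4$)
$G{\left(R \right)} = 4$
$G{\left(b{\left(9 \right)} \right)} \left(-5\right) = 4 \left(-5\right) = -20$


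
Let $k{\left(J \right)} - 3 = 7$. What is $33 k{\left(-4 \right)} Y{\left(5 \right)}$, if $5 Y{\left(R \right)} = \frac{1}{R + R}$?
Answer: $\frac{33}{5} \approx 6.6$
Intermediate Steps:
$k{\left(J \right)} = 10$ ($k{\left(J \right)} = 3 + 7 = 10$)
$Y{\left(R \right)} = \frac{1}{10 R}$ ($Y{\left(R \right)} = \frac{1}{5 \left(R + R\right)} = \frac{1}{5 \cdot 2 R} = \frac{\frac{1}{2} \frac{1}{R}}{5} = \frac{1}{10 R}$)
$33 k{\left(-4 \right)} Y{\left(5 \right)} = 33 \cdot 10 \frac{1}{10 \cdot 5} = 330 \cdot \frac{1}{10} \cdot \frac{1}{5} = 330 \cdot \frac{1}{50} = \frac{33}{5}$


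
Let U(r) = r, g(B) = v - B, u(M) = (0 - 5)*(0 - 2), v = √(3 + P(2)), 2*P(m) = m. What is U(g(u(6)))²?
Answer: 64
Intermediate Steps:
P(m) = m/2
v = 2 (v = √(3 + (½)*2) = √(3 + 1) = √4 = 2)
u(M) = 10 (u(M) = -5*(-2) = 10)
g(B) = 2 - B
U(g(u(6)))² = (2 - 1*10)² = (2 - 10)² = (-8)² = 64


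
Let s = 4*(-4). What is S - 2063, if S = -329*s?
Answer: 3201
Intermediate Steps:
s = -16
S = 5264 (S = -329*(-16) = 5264)
S - 2063 = 5264 - 2063 = 3201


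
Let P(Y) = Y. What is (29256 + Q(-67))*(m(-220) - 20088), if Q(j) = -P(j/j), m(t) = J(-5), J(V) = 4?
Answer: -587557420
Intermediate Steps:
m(t) = 4
Q(j) = -1 (Q(j) = -j/j = -1*1 = -1)
(29256 + Q(-67))*(m(-220) - 20088) = (29256 - 1)*(4 - 20088) = 29255*(-20084) = -587557420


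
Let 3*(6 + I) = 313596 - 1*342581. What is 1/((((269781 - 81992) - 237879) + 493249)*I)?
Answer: -3/12852940477 ≈ -2.3341e-10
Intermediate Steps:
I = -29003/3 (I = -6 + (313596 - 1*342581)/3 = -6 + (313596 - 342581)/3 = -6 + (⅓)*(-28985) = -6 - 28985/3 = -29003/3 ≈ -9667.7)
1/((((269781 - 81992) - 237879) + 493249)*I) = 1/((((269781 - 81992) - 237879) + 493249)*(-29003/3)) = -3/29003/((187789 - 237879) + 493249) = -3/29003/(-50090 + 493249) = -3/29003/443159 = (1/443159)*(-3/29003) = -3/12852940477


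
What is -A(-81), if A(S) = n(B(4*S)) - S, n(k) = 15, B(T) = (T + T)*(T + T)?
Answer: -96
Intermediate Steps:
B(T) = 4*T² (B(T) = (2*T)*(2*T) = 4*T²)
A(S) = 15 - S
-A(-81) = -(15 - 1*(-81)) = -(15 + 81) = -1*96 = -96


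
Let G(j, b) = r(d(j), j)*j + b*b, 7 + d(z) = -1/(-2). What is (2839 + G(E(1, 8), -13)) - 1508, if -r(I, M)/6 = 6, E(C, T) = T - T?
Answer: 1500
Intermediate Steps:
E(C, T) = 0
d(z) = -13/2 (d(z) = -7 - 1/(-2) = -7 - 1*(-½) = -7 + ½ = -13/2)
r(I, M) = -36 (r(I, M) = -6*6 = -36)
G(j, b) = b² - 36*j (G(j, b) = -36*j + b*b = -36*j + b² = b² - 36*j)
(2839 + G(E(1, 8), -13)) - 1508 = (2839 + ((-13)² - 36*0)) - 1508 = (2839 + (169 + 0)) - 1508 = (2839 + 169) - 1508 = 3008 - 1508 = 1500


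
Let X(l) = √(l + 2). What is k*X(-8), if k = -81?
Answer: -81*I*√6 ≈ -198.41*I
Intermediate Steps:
X(l) = √(2 + l)
k*X(-8) = -81*√(2 - 8) = -81*I*√6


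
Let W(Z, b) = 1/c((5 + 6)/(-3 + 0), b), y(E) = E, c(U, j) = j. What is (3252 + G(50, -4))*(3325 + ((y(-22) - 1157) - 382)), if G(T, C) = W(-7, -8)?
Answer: 11472615/2 ≈ 5.7363e+6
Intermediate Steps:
W(Z, b) = 1/b
G(T, C) = -⅛ (G(T, C) = 1/(-8) = -⅛)
(3252 + G(50, -4))*(3325 + ((y(-22) - 1157) - 382)) = (3252 - ⅛)*(3325 + ((-22 - 1157) - 382)) = 26015*(3325 + (-1179 - 382))/8 = 26015*(3325 - 1561)/8 = (26015/8)*1764 = 11472615/2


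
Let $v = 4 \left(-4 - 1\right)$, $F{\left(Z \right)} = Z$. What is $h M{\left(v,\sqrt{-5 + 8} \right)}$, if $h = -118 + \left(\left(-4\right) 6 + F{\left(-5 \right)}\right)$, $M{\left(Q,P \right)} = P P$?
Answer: $-441$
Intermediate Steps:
$v = -20$ ($v = 4 \left(-5\right) = -20$)
$M{\left(Q,P \right)} = P^{2}$
$h = -147$ ($h = -118 - 29 = -147$)
$h M{\left(v,\sqrt{-5 + 8} \right)} = - 147 \left(\sqrt{-5 + 8}\right)^{2} = - 147 \left(\sqrt{3}\right)^{2} = \left(-147\right) 3 = -441$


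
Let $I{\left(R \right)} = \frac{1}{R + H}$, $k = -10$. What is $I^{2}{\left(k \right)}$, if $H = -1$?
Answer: $\frac{1}{121} \approx 0.0082645$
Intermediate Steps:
$I{\left(R \right)} = \frac{1}{-1 + R}$ ($I{\left(R \right)} = \frac{1}{R - 1} = \frac{1}{-1 + R}$)
$I^{2}{\left(k \right)} = \left(\frac{1}{-1 - 10}\right)^{2} = \left(\frac{1}{-11}\right)^{2} = \left(- \frac{1}{11}\right)^{2} = \frac{1}{121}$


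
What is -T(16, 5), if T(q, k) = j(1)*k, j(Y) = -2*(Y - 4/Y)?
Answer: -30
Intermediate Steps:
j(Y) = -2*Y + 8/Y
T(q, k) = 6*k (T(q, k) = (-2*1 + 8/1)*k = (-2 + 8*1)*k = (-2 + 8)*k = 6*k)
-T(16, 5) = -6*5 = -1*30 = -30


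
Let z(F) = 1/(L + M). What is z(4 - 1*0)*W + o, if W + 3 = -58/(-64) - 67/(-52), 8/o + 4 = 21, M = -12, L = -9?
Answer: 75583/148512 ≈ 0.50893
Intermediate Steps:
z(F) = -1/21 (z(F) = 1/(-9 - 12) = 1/(-21) = -1/21)
o = 8/17 (o = 8/(-4 + 21) = 8/17 ≈ 0.47059)
W = -335/416 (W = -3 + (-58/(-64) - 67/(-52)) = -3 + (-58*(-1/64) - 67*(-1/52)) = -3 + (29/32 + 67/52) = -3 + 913/416 = -335/416 ≈ -0.80529)
z(4 - 1*0)*W + o = -1/21*(-335/416) + 8/17 = 335/8736 + 8/17 = 75583/148512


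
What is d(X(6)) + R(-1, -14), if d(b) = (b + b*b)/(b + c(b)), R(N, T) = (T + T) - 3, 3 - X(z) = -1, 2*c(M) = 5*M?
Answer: -207/7 ≈ -29.571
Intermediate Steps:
c(M) = 5*M/2 (c(M) = (5*M)/2 = 5*M/2)
X(z) = 4 (X(z) = 3 - 1*(-1) = 3 + 1 = 4)
R(N, T) = -3 + 2*T (R(N, T) = 2*T - 3 = -3 + 2*T)
d(b) = 2*(b + b**2)/(7*b) (d(b) = (b + b*b)/(b + 5*b/2) = (b + b**2)/((7*b/2)) = (b + b**2)*(2/(7*b)) = 2*(b + b**2)/(7*b))
d(X(6)) + R(-1, -14) = (2/7 + (2/7)*4) + (-3 + 2*(-14)) = (2/7 + 8/7) + (-3 - 28) = 10/7 - 31 = -207/7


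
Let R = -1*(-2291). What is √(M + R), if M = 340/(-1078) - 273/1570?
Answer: √33474421709410/120890 ≈ 47.859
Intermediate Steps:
R = 2291
M = -414047/846230 (M = 340*(-1/1078) - 273*1/1570 = -170/539 - 273/1570 = -414047/846230 ≈ -0.48928)
√(M + R) = √(-414047/846230 + 2291) = √(1938298883/846230) = √33474421709410/120890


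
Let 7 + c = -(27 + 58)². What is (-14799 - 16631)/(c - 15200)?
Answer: 15715/11216 ≈ 1.4011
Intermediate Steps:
c = -7232 (c = -7 - (27 + 58)² = -7 - 1*85² = -7 - 1*7225 = -7 - 7225 = -7232)
(-14799 - 16631)/(c - 15200) = (-14799 - 16631)/(-7232 - 15200) = -31430/(-22432) = -31430*(-1/22432) = 15715/11216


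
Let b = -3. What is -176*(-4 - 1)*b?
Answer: -2640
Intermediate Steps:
-176*(-4 - 1)*b = -176*(-4 - 1)*(-3) = -(-880)*(-3) = -176*15 = -2640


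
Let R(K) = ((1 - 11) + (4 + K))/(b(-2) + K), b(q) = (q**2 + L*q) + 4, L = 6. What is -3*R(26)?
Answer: -30/11 ≈ -2.7273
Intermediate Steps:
b(q) = 4 + q**2 + 6*q (b(q) = (q**2 + 6*q) + 4 = 4 + q**2 + 6*q)
R(K) = (-6 + K)/(-4 + K) (R(K) = ((1 - 11) + (4 + K))/((4 + (-2)**2 + 6*(-2)) + K) = (-10 + (4 + K))/((4 + 4 - 12) + K) = (-6 + K)/(-4 + K))
-3*R(26) = -3*(-6 + 26)/(-4 + 26) = -3*20/22 = -3*10/11 = -30/11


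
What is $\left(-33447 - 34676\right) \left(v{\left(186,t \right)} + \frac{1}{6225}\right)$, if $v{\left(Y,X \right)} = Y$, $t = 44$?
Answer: $- \frac{78876283673}{6225} \approx -1.2671 \cdot 10^{7}$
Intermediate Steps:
$\left(-33447 - 34676\right) \left(v{\left(186,t \right)} + \frac{1}{6225}\right) = \left(-33447 - 34676\right) \left(186 + \frac{1}{6225}\right) = - 68123 \left(186 + \frac{1}{6225}\right) = \left(-68123\right) \frac{1157851}{6225} = - \frac{78876283673}{6225}$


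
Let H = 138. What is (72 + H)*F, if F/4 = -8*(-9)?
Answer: 60480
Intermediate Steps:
F = 288 (F = 4*(-8*(-9)) = 4*72 = 288)
(72 + H)*F = (72 + 138)*288 = 210*288 = 60480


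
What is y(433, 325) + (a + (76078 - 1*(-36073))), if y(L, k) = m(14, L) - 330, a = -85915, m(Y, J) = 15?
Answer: 25921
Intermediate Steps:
y(L, k) = -315 (y(L, k) = 15 - 330 = -315)
y(433, 325) + (a + (76078 - 1*(-36073))) = -315 + (-85915 + (76078 - 1*(-36073))) = -315 + (-85915 + (76078 + 36073)) = -315 + (-85915 + 112151) = -315 + 26236 = 25921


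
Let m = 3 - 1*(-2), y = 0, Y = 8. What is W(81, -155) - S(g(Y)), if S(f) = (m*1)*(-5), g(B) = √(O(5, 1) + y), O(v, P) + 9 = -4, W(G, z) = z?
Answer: -130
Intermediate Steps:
m = 5 (m = 3 + 2 = 5)
O(v, P) = -13 (O(v, P) = -9 - 4 = -13)
g(B) = I*√13 (g(B) = √(-13 + 0) = √(-13) = I*√13)
S(f) = -25 (S(f) = (5*1)*(-5) = 5*(-5) = -25)
W(81, -155) - S(g(Y)) = -155 - 1*(-25) = -155 + 25 = -130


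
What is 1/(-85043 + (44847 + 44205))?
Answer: 1/4009 ≈ 0.00024944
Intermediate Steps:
1/(-85043 + (44847 + 44205)) = 1/(-85043 + 89052) = 1/4009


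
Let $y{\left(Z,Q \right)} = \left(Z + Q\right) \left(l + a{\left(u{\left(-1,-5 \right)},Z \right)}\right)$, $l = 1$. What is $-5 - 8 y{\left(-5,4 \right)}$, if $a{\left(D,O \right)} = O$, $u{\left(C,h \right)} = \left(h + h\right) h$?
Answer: $-37$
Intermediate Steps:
$u{\left(C,h \right)} = 2 h^{2}$ ($u{\left(C,h \right)} = 2 h h = 2 h^{2}$)
$y{\left(Z,Q \right)} = \left(1 + Z\right) \left(Q + Z\right)$ ($y{\left(Z,Q \right)} = \left(Z + Q\right) \left(1 + Z\right) = \left(Q + Z\right) \left(1 + Z\right) = \left(1 + Z\right) \left(Q + Z\right)$)
$-5 - 8 y{\left(-5,4 \right)} = -5 - 8 \left(4 - 5 + \left(-5\right)^{2} + 4 \left(-5\right)\right) = -5 - 8 \left(4 - 5 + 25 - 20\right) = -5 - 32 = -37$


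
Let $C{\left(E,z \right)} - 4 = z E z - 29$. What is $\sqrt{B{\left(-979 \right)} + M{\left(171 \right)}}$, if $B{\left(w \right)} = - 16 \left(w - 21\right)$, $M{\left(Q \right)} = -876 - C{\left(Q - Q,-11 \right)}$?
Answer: $\sqrt{15149} \approx 123.08$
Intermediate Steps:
$C{\left(E,z \right)} = -25 + E z^{2}$ ($C{\left(E,z \right)} = 4 + \left(z E z - 29\right) = 4 + \left(E z z - 29\right) = 4 + \left(E z^{2} - 29\right) = 4 + \left(-29 + E z^{2}\right) = -25 + E z^{2}$)
$M{\left(Q \right)} = -851$ ($M{\left(Q \right)} = -876 - \left(-25 + \left(Q - Q\right) \left(-11\right)^{2}\right) = -876 - \left(-25 + 0 \cdot 121\right) = -876 - \left(-25 + 0\right) = -876 - -25 = -876 + 25 = -851$)
$B{\left(w \right)} = 336 - 16 w$ ($B{\left(w \right)} = - 16 \left(-21 + w\right) = 336 - 16 w$)
$\sqrt{B{\left(-979 \right)} + M{\left(171 \right)}} = \sqrt{\left(336 - -15664\right) - 851} = \sqrt{\left(336 + 15664\right) - 851} = \sqrt{16000 - 851} = \sqrt{15149}$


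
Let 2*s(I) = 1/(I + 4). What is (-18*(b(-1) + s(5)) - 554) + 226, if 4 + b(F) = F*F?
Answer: -275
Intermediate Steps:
b(F) = -4 + F² (b(F) = -4 + F*F = -4 + F²)
s(I) = 1/(2*(4 + I)) (s(I) = 1/(2*(I + 4)) = 1/(2*(4 + I)))
(-18*(b(-1) + s(5)) - 554) + 226 = (-18*((-4 + (-1)²) + 1/(2*(4 + 5))) - 554) + 226 = (-18*((-4 + 1) + (½)/9) - 554) + 226 = (-18*(-3 + (½)*(⅑)) - 554) + 226 = (-18*(-3 + 1/18) - 554) + 226 = (-18*(-53/18) - 554) + 226 = (53 - 554) + 226 = -501 + 226 = -275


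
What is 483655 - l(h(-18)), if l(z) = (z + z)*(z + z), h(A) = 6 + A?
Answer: 483079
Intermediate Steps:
l(z) = 4*z**2 (l(z) = (2*z)*(2*z) = 4*z**2)
483655 - l(h(-18)) = 483655 - 4*(6 - 18)**2 = 483655 - 4*(-12)**2 = 483655 - 4*144 = 483655 - 1*576 = 483655 - 576 = 483079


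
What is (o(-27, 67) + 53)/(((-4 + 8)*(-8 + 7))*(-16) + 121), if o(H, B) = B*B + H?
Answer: 903/37 ≈ 24.405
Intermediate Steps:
o(H, B) = H + B**2 (o(H, B) = B**2 + H = H + B**2)
(o(-27, 67) + 53)/(((-4 + 8)*(-8 + 7))*(-16) + 121) = ((-27 + 67**2) + 53)/(((-4 + 8)*(-8 + 7))*(-16) + 121) = ((-27 + 4489) + 53)/((4*(-1))*(-16) + 121) = (4462 + 53)/(-4*(-16) + 121) = 4515/(64 + 121) = 4515/185 = 4515*(1/185) = 903/37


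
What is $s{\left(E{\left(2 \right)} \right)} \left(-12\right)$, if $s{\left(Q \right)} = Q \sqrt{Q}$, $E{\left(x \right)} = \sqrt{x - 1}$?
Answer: $-12$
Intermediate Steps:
$E{\left(x \right)} = \sqrt{-1 + x}$
$s{\left(Q \right)} = Q^{\frac{3}{2}}$
$s{\left(E{\left(2 \right)} \right)} \left(-12\right) = \left(\sqrt{-1 + 2}\right)^{\frac{3}{2}} \left(-12\right) = \left(\sqrt{1}\right)^{\frac{3}{2}} \left(-12\right) = 1^{\frac{3}{2}} \left(-12\right) = 1 \left(-12\right) = -12$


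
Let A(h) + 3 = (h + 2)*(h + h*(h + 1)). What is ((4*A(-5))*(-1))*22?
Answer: 4224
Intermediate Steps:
A(h) = -3 + (2 + h)*(h + h*(1 + h)) (A(h) = -3 + (h + 2)*(h + h*(h + 1)) = -3 + (2 + h)*(h + h*(1 + h)))
((4*A(-5))*(-1))*22 = ((4*(-3 + (-5)**3 + 4*(-5) + 4*(-5)**2))*(-1))*22 = ((4*(-3 - 125 - 20 + 4*25))*(-1))*22 = ((4*(-3 - 125 - 20 + 100))*(-1))*22 = ((4*(-48))*(-1))*22 = -192*(-1)*22 = 192*22 = 4224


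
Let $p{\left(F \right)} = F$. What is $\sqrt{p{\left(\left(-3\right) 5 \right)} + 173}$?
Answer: $\sqrt{158} \approx 12.57$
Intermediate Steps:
$\sqrt{p{\left(\left(-3\right) 5 \right)} + 173} = \sqrt{\left(-3\right) 5 + 173} = \sqrt{-15 + 173} = \sqrt{158}$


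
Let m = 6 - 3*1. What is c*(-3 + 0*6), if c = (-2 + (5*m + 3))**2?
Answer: -768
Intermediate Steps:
m = 3 (m = 6 - 3 = 3)
c = 256 (c = (-2 + (5*3 + 3))**2 = (-2 + (15 + 3))**2 = (-2 + 18)**2 = 16**2 = 256)
c*(-3 + 0*6) = 256*(-3 + 0*6) = 256*(-3 + 0) = 256*(-3) = -768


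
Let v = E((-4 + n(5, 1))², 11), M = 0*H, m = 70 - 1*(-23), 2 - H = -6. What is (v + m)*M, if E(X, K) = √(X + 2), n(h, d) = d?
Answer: 0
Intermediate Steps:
H = 8 (H = 2 - 1*(-6) = 2 + 6 = 8)
m = 93 (m = 70 + 23 = 93)
M = 0 (M = 0*8 = 0)
E(X, K) = √(2 + X)
v = √11 (v = √(2 + (-4 + 1)²) = √(2 + (-3)²) = √(2 + 9) = √11 ≈ 3.3166)
(v + m)*M = (√11 + 93)*0 = (93 + √11)*0 = 0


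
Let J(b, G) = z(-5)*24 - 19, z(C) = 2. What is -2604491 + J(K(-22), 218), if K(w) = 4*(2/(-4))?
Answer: -2604462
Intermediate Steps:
K(w) = -2 (K(w) = 4*(2*(-¼)) = 4*(-½) = -2)
J(b, G) = 29 (J(b, G) = 2*24 - 19 = 48 - 19 = 29)
-2604491 + J(K(-22), 218) = -2604491 + 29 = -2604462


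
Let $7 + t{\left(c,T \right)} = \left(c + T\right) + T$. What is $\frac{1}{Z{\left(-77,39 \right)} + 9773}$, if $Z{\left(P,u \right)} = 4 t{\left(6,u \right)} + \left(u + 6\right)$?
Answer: $\frac{1}{10126} \approx 9.8756 \cdot 10^{-5}$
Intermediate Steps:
$t{\left(c,T \right)} = -7 + c + 2 T$ ($t{\left(c,T \right)} = -7 + \left(\left(c + T\right) + T\right) = -7 + \left(\left(T + c\right) + T\right) = -7 + \left(c + 2 T\right) = -7 + c + 2 T$)
$Z{\left(P,u \right)} = 2 + 9 u$ ($Z{\left(P,u \right)} = 4 \left(-7 + 6 + 2 u\right) + \left(u + 6\right) = 4 \left(-1 + 2 u\right) + \left(6 + u\right) = \left(-4 + 8 u\right) + \left(6 + u\right) = 2 + 9 u$)
$\frac{1}{Z{\left(-77,39 \right)} + 9773} = \frac{1}{\left(2 + 9 \cdot 39\right) + 9773} = \frac{1}{\left(2 + 351\right) + 9773} = \frac{1}{353 + 9773} = \frac{1}{10126}$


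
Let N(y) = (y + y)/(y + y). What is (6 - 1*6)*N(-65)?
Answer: 0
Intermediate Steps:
N(y) = 1 (N(y) = (2*y)/((2*y)) = (2*y)*(1/(2*y)) = 1)
(6 - 1*6)*N(-65) = (6 - 1*6)*1 = (6 - 6)*1 = 0*1 = 0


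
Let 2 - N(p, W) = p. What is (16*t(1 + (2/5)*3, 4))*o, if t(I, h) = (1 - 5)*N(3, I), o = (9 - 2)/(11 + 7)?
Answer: 224/9 ≈ 24.889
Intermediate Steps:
N(p, W) = 2 - p
o = 7/18 ≈ 0.38889
t(I, h) = 4 (t(I, h) = (1 - 5)*(2 - 1*3) = -4*(2 - 3) = -4*(-1) = 4)
(16*t(1 + (2/5)*3, 4))*o = (16*4)*(7/18) = 64*(7/18) = 224/9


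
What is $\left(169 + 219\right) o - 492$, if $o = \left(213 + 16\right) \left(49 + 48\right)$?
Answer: $8618152$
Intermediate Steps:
$o = 22213$ ($o = 229 \cdot 97 = 22213$)
$\left(169 + 219\right) o - 492 = \left(169 + 219\right) 22213 - 492 = 388 \cdot 22213 - 492 = 8618644 - 492 = 8618152$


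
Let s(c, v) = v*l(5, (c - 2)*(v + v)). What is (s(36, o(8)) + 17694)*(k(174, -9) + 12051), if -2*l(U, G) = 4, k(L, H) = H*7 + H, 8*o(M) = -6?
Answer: 423948789/2 ≈ 2.1197e+8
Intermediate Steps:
o(M) = -¾ (o(M) = (⅛)*(-6) = -¾)
k(L, H) = 8*H (k(L, H) = 7*H + H = 8*H)
l(U, G) = -2 (l(U, G) = -½*4 = -2)
s(c, v) = -2*v (s(c, v) = v*(-2) = -2*v)
(s(36, o(8)) + 17694)*(k(174, -9) + 12051) = (-2*(-¾) + 17694)*(8*(-9) + 12051) = (3/2 + 17694)*(-72 + 12051) = (35391/2)*11979 = 423948789/2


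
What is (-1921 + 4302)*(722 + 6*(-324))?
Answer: -2909582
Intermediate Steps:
(-1921 + 4302)*(722 + 6*(-324)) = 2381*(722 - 1944) = 2381*(-1222) = -2909582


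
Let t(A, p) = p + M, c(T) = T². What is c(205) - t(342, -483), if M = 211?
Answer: 42297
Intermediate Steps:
t(A, p) = 211 + p (t(A, p) = p + 211 = 211 + p)
c(205) - t(342, -483) = 205² - (211 - 483) = 42025 - 1*(-272) = 42025 + 272 = 42297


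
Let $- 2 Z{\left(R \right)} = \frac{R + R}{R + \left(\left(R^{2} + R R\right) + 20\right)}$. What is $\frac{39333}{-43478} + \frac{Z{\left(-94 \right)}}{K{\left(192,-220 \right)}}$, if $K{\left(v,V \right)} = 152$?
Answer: $- \frac{26301899359}{29074782072} \approx -0.90463$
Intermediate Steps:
$Z{\left(R \right)} = - \frac{R}{20 + R + 2 R^{2}}$ ($Z{\left(R \right)} = - \frac{\left(R + R\right) \frac{1}{R + \left(\left(R^{2} + R R\right) + 20\right)}}{2} = - \frac{2 R \frac{1}{R + \left(\left(R^{2} + R^{2}\right) + 20\right)}}{2} = - \frac{2 R \frac{1}{R + \left(2 R^{2} + 20\right)}}{2} = - \frac{2 R \frac{1}{R + \left(20 + 2 R^{2}\right)}}{2} = - \frac{2 R \frac{1}{20 + R + 2 R^{2}}}{2} = - \frac{R}{20 + R + 2 R^{2}}$)
$\frac{39333}{-43478} + \frac{Z{\left(-94 \right)}}{K{\left(192,-220 \right)}} = \frac{39333}{-43478} + \frac{\left(-1\right) \left(-94\right) \frac{1}{20 - 94 + 2 \left(-94\right)^{2}}}{152} = 39333 \left(- \frac{1}{43478}\right) + \left(-1\right) \left(-94\right) \frac{1}{20 - 94 + 2 \cdot 8836} \cdot \frac{1}{152} = - \frac{39333}{43478} + \left(-1\right) \left(-94\right) \frac{1}{20 - 94 + 17672} \cdot \frac{1}{152} = - \frac{39333}{43478} + \left(-1\right) \left(-94\right) \frac{1}{17598} \cdot \frac{1}{152} = - \frac{39333}{43478} + \frac{47}{8799} \cdot \frac{1}{152} = - \frac{39333}{43478} + \frac{47}{1337448} = - \frac{26301899359}{29074782072}$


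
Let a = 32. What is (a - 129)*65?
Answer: -6305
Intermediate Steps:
(a - 129)*65 = (32 - 129)*65 = -97*65 = -6305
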